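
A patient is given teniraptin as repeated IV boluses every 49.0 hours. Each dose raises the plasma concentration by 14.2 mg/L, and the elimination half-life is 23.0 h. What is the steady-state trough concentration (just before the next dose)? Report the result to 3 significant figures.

k = ln 2 / 23.0 = 0.03014 h⁻¹
Fraction remaining after one interval: e^(−kτ) = e^(−0.03014 × 49.0) = 0.2284
R = 1 / (1 − 0.2284) = 1.296
Css,max = 14.2 × 1.296 = 18.40 mg/L
Css,min = Css,max × e^(−kτ) = 18.40 × 0.2284 ≈ 4.20 mg/L

4.20 mg/L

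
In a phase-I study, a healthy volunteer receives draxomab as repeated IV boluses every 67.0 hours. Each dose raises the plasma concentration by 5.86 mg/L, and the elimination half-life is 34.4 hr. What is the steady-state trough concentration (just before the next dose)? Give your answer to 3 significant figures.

k = ln 2 / 34.4 = 0.02015 hr⁻¹
Fraction remaining after one interval: e^(−kτ) = e^(−0.02015 × 67.0) = 0.2592
R = 1 / (1 − 0.2592) = 1.350
Css,max = 5.86 × 1.350 = 7.911 mg/L
Css,min = Css,max × e^(−kτ) = 7.911 × 0.2592 ≈ 2.05 mg/L

2.05 mg/L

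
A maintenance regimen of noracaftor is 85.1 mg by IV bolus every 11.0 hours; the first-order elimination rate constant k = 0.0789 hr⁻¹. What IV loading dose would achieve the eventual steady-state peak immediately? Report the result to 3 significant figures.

147 mg

Accumulation ratio R = 1 / (1 − e^(−kτ)) = 1 / (1 − e^(−0.07890×11.0)) = 1 / (1 − 0.4198) = 1.724
Loading dose = maintenance dose × R = 85.1 × 1.724 ≈ 147 mg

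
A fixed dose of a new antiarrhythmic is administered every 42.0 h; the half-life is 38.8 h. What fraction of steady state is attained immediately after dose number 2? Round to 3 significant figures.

0.777

k = ln 2 / 38.8 = 0.01786 h⁻¹
f_n = 1 − e^(−nkτ) = 1 − e^(−2 × 0.01786 × 42.0) = 1 − e^(−1.501) = 1 − 0.2230 ≈ 0.777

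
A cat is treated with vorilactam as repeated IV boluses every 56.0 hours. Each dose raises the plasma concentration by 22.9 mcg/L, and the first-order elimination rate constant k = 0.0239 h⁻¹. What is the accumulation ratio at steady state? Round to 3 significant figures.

Fraction remaining after one interval: e^(−kτ) = e^(−0.02390 × 56.0) = 0.2623
R = 1 / (1 − 0.2623) = 1 / 0.7377 ≈ 1.36

1.36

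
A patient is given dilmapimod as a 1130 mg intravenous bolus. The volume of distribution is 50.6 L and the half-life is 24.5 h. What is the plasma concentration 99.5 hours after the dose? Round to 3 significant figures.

1.34 mg/L

C₀ = dose / V = 1130 / 50.6 = 22.33 mg/L
k = ln 2 / 24.5 = 0.02829 h⁻¹
C(t) = C₀ e^(−kt) = 22.33 × e^(−0.02829 × 99.5) = 22.33 × e^(−2.815) = 22.33 × 0.05990 ≈ 1.34 mg/L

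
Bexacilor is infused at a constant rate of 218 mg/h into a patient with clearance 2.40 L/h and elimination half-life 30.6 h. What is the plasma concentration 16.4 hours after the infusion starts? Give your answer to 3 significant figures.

28.2 mg/L

Css = rate / CL = 218 / 2.40 = 90.83 mg/L
k = ln 2 / 30.6 = 0.02265 h⁻¹
C(t) = Css (1 − e^(−kt)) = 90.83 × (1 − e^(−0.3715)) = 90.83 × 0.3103 ≈ 28.2 mg/L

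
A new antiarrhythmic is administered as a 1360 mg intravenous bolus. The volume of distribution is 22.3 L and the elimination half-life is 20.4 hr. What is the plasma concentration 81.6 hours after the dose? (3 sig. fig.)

3.81 µg/mL

C₀ = dose / V = 1360 / 22.3 = 60.99 µg/mL
k = ln 2 / 20.4 = 0.03398 hr⁻¹
C(t) = C₀ e^(−kt) = 60.99 × e^(−0.03398 × 81.6) = 60.99 × e^(−2.773) = 60.99 × 0.06250 ≈ 3.81 µg/mL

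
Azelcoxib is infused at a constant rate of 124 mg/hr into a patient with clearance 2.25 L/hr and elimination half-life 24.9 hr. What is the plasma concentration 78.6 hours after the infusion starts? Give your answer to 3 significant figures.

Css = rate / CL = 124 / 2.25 = 55.11 µg/mL
k = ln 2 / 24.9 = 0.02784 hr⁻¹
C(t) = Css (1 − e^(−kt)) = 55.11 × (1 − e^(−2.188)) = 55.11 × 0.8879 ≈ 48.9 µg/mL

48.9 µg/mL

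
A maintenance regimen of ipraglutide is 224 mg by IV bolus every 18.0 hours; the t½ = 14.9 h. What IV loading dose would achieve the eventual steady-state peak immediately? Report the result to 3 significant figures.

k = ln 2 / 14.9 = 0.04652 h⁻¹
Accumulation ratio R = 1 / (1 − e^(−kτ)) = 1 / (1 − e^(−0.04652×18.0)) = 1 / (1 − 0.4329) = 1.763
Loading dose = maintenance dose × R = 224 × 1.763 ≈ 395 mg

395 mg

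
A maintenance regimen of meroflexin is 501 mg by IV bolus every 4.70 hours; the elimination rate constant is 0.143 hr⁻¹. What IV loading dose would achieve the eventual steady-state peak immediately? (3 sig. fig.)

Accumulation ratio R = 1 / (1 − e^(−kτ)) = 1 / (1 − e^(−0.1430×4.70)) = 1 / (1 − 0.5106) = 2.043
Loading dose = maintenance dose × R = 501 × 2.043 ≈ 1020 mg

1020 mg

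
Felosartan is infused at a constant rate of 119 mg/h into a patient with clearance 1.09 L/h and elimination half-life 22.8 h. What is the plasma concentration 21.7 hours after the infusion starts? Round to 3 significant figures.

52.7 µg/mL

Css = rate / CL = 119 / 1.09 = 109.2 µg/mL
k = ln 2 / 22.8 = 0.03040 h⁻¹
C(t) = Css (1 − e^(−kt)) = 109.2 × (1 − e^(−0.6597)) = 109.2 × 0.4830 ≈ 52.7 µg/mL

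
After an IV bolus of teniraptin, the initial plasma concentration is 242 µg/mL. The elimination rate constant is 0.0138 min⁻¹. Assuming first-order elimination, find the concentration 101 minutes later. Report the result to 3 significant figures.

C(t) = C₀ e^(−kt) = 242 × e^(−0.01380 × 101) = 242 × e^(−1.394) = 242 × 0.2481 ≈ 60.0 µg/mL

60.0 µg/mL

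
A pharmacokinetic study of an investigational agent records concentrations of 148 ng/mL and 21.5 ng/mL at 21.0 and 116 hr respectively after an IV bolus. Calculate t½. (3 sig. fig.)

k = ln(C₁/C₂) / (t₂ − t₁) = ln(148/21.5) / (116 − 21.0)
  = 1.929 / 95.00 = 0.02031 hr⁻¹
t½ = ln 2 / k = ln 2 / 0.02031 ≈ 34.1 hours

34.1 hours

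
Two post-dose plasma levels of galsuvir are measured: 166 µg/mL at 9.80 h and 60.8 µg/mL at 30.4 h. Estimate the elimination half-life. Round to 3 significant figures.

k = ln(C₁/C₂) / (t₂ − t₁) = ln(166/60.8) / (30.4 − 9.80)
  = 1.004 / 20.60 = 0.04876 h⁻¹
t½ = ln 2 / k = ln 2 / 0.04876 ≈ 14.2 hours

14.2 hours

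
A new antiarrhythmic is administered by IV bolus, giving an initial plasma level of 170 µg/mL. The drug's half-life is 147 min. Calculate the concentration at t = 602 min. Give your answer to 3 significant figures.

9.95 µg/mL

k = ln 2 / 147 = 0.004715 min⁻¹
602 min is 4.095 half-lives, so C = 170 × (1/2)^4.095 = 170 × 0.05851 ≈ 9.95 µg/mL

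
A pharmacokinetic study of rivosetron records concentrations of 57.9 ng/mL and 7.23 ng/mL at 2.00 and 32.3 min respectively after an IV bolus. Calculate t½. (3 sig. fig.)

k = ln(C₁/C₂) / (t₂ − t₁) = ln(57.9/7.23) / (32.3 − 2.00)
  = 2.080 / 30.30 = 0.06866 min⁻¹
t½ = ln 2 / k = ln 2 / 0.06866 ≈ 10.1 minutes

10.1 minutes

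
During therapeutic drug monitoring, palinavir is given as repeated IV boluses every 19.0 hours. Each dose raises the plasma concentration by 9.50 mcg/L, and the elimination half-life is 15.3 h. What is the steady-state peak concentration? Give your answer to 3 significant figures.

16.5 mcg/L

k = ln 2 / 15.3 = 0.04530 h⁻¹
Fraction remaining after one interval: e^(−kτ) = e^(−0.04530 × 19.0) = 0.4228
R = 1 / (1 − 0.4228) = 1.733
Css,max = 9.50 × 1.733 ≈ 16.5 mcg/L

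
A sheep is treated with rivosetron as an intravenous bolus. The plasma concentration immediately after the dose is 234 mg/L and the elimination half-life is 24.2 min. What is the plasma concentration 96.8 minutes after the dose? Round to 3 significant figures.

14.6 mg/L

k = ln 2 / 24.2 = 0.02864 min⁻¹
96.8 min is 4.000 half-lives, so C = 234 × (1/2)^4.000 = 234 × 0.06250 ≈ 14.6 mg/L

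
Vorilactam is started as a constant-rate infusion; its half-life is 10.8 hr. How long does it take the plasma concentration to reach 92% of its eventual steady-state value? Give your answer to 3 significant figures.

39.4 hours

k = ln 2 / 10.8 = 0.06418 hr⁻¹
f = 1 − e^(−kt)  ⇒  t = −ln(1 − f) / k
t = −ln(1 − 0.92) / 0.06418 = 2.526 / 0.06418 ≈ 39.4 hours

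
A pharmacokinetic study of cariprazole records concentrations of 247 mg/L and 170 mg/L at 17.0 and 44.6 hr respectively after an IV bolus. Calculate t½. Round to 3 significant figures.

51.2 hours

k = ln(C₁/C₂) / (t₂ − t₁) = ln(247/170) / (44.6 − 17.0)
  = 0.3736 / 27.60 = 0.01354 hr⁻¹
t½ = ln 2 / k = ln 2 / 0.01354 ≈ 51.2 hours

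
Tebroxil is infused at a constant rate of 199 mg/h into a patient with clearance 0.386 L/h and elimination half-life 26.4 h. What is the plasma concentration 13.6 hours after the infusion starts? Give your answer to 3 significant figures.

Css = rate / CL = 199 / 0.386 = 515.5 mg/L
k = ln 2 / 26.4 = 0.02626 h⁻¹
C(t) = Css (1 − e^(−kt)) = 515.5 × (1 − e^(−0.3571)) = 515.5 × 0.3003 ≈ 155 mg/L

155 mg/L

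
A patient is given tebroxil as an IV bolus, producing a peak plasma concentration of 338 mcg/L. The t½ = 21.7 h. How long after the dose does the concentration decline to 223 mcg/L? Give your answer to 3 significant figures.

13.0 hours

k = ln 2 / 21.7 = 0.03194 h⁻¹
C(t) = C₀ e^(−kt)  ⇒  t = ln(C₀/C) / k
t = ln(338/223) / 0.03194 = 0.4159 / 0.03194 ≈ 13.0 hours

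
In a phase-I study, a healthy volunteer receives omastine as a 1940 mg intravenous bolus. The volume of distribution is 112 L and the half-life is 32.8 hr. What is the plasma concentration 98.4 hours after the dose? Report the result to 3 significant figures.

C₀ = dose / V = 1940 / 112 = 17.32 mg/L
k = ln 2 / 32.8 = 0.02113 hr⁻¹
C(t) = C₀ e^(−kt) = 17.32 × e^(−0.02113 × 98.4) = 17.32 × e^(−2.079) = 17.32 × 0.1250 ≈ 2.17 mg/L

2.17 mg/L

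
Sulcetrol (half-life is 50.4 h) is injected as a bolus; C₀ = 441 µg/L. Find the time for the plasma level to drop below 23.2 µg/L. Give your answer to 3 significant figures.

k = ln 2 / 50.4 = 0.01375 h⁻¹
C(t) = C₀ e^(−kt)  ⇒  t = ln(C₀/C) / k
t = ln(441/23.2) / 0.01375 = 2.945 / 0.01375 ≈ 214 hours

214 hours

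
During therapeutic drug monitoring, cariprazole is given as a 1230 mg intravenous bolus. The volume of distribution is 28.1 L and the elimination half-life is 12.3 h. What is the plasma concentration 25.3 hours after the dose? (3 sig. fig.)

10.5 mg/L

C₀ = dose / V = 1230 / 28.1 = 43.77 mg/L
k = ln 2 / 12.3 = 0.05635 h⁻¹
C(t) = C₀ e^(−kt) = 43.77 × e^(−0.05635 × 25.3) = 43.77 × e^(−1.426) = 43.77 × 0.2403 ≈ 10.5 mg/L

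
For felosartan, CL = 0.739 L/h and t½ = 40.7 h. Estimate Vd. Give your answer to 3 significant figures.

k = ln 2 / t½ = ln 2 / 40.7 = 0.01703 h⁻¹
V = CL / k = 0.739 / 0.01703 ≈ 43.4 L

43.4 L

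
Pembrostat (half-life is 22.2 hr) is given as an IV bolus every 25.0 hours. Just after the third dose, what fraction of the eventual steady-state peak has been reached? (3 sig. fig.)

0.904

k = ln 2 / 22.2 = 0.03122 hr⁻¹
f_n = 1 − e^(−nkτ) = 1 − e^(−3 × 0.03122 × 25.0) = 1 − e^(−2.342) = 1 − 0.09616 ≈ 0.904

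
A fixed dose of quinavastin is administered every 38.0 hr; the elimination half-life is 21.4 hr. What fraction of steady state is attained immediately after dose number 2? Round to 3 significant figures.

k = ln 2 / 21.4 = 0.03239 hr⁻¹
f_n = 1 − e^(−nkτ) = 1 − e^(−2 × 0.03239 × 38.0) = 1 − e^(−2.462) = 1 − 0.08529 ≈ 0.915

0.915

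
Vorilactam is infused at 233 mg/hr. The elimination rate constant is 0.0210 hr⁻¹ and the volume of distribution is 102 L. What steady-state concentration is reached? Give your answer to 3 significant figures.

CL = k · V = 0.0210 × 102 = 2.142 L/hr
Css = rate / CL = 233 / 2.142 ≈ 109 µg/mL

109 µg/mL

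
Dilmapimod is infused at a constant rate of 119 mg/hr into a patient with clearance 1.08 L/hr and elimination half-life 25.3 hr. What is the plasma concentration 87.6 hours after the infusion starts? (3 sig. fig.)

100 mg/L

Css = rate / CL = 119 / 1.08 = 110.2 mg/L
k = ln 2 / 25.3 = 0.02740 hr⁻¹
C(t) = Css (1 − e^(−kt)) = 110.2 × (1 − e^(−2.400)) = 110.2 × 0.9093 ≈ 100 mg/L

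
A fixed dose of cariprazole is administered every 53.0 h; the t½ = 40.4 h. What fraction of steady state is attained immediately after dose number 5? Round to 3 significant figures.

0.989

k = ln 2 / 40.4 = 0.01716 h⁻¹
f_n = 1 − e^(−nkτ) = 1 − e^(−5 × 0.01716 × 53.0) = 1 − e^(−4.547) = 1 − 0.01060 ≈ 0.989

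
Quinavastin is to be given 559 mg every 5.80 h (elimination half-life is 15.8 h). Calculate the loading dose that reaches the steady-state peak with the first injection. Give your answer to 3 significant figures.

2490 mg

k = ln 2 / 15.8 = 0.04387 h⁻¹
Accumulation ratio R = 1 / (1 − e^(−kτ)) = 1 / (1 − e^(−0.04387×5.80)) = 1 / (1 − 0.7753) = 4.451
Loading dose = maintenance dose × R = 559 × 4.451 ≈ 2490 mg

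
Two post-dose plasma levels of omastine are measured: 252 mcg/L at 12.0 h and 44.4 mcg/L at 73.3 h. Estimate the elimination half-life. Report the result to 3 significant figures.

24.5 hours

k = ln(C₁/C₂) / (t₂ − t₁) = ln(252/44.4) / (73.3 − 12.0)
  = 1.736 / 61.30 = 0.02832 h⁻¹
t½ = ln 2 / k = ln 2 / 0.02832 ≈ 24.5 hours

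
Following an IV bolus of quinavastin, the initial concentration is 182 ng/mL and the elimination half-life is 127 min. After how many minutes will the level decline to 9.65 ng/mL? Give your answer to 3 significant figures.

k = ln 2 / 127 = 0.005458 min⁻¹
C(t) = C₀ e^(−kt)  ⇒  t = ln(C₀/C) / k
t = ln(182/9.65) / 0.005458 = 2.937 / 0.005458 ≈ 538 minutes

538 minutes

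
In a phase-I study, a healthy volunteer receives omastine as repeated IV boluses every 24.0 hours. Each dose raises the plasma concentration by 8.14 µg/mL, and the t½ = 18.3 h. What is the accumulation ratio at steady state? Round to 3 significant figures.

k = ln 2 / 18.3 = 0.03788 h⁻¹
Fraction remaining after one interval: e^(−kτ) = e^(−0.03788 × 24.0) = 0.4029
R = 1 / (1 − 0.4029) = 1 / 0.5971 ≈ 1.67

1.67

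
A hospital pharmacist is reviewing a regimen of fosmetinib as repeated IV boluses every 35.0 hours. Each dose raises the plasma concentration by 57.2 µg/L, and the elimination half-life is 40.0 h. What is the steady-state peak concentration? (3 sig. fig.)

126 µg/L

k = ln 2 / 40.0 = 0.01733 h⁻¹
Fraction remaining after one interval: e^(−kτ) = e^(−0.01733 × 35.0) = 0.5453
R = 1 / (1 − 0.5453) = 2.199
Css,max = 57.2 × 2.199 ≈ 126 µg/L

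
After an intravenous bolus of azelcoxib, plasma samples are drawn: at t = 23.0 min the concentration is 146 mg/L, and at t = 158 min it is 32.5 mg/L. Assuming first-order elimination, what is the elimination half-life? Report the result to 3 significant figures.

k = ln(C₁/C₂) / (t₂ − t₁) = ln(146/32.5) / (158 − 23.0)
  = 1.502 / 135.0 = 0.01113 min⁻¹
t½ = ln 2 / k = ln 2 / 0.01113 ≈ 62.3 minutes

62.3 minutes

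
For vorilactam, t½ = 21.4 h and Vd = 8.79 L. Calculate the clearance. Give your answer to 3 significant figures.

k = ln 2 / t½ = ln 2 / 21.4 = 0.03239 h⁻¹
CL = k · V = 0.03239 × 8.79 ≈ 0.285 L/h

0.285 L/h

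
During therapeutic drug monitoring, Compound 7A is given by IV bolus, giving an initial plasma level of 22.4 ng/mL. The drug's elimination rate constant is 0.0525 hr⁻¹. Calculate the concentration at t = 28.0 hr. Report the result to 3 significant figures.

C(t) = C₀ e^(−kt) = 22.4 × e^(−0.05250 × 28.0) = 22.4 × e^(−1.470) = 22.4 × 0.2299 ≈ 5.15 ng/mL

5.15 ng/mL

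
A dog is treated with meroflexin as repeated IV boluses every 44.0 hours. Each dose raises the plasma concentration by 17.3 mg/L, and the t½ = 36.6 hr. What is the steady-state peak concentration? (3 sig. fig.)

k = ln 2 / 36.6 = 0.01894 hr⁻¹
Fraction remaining after one interval: e^(−kτ) = e^(−0.01894 × 44.0) = 0.4346
R = 1 / (1 − 0.4346) = 1.769
Css,max = 17.3 × 1.769 ≈ 30.6 mg/L

30.6 mg/L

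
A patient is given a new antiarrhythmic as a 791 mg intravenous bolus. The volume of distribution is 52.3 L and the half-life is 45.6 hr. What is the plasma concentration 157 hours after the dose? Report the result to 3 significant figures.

1.39 µg/mL

C₀ = dose / V = 791 / 52.3 = 15.12 µg/mL
k = ln 2 / 45.6 = 0.01520 hr⁻¹
C(t) = C₀ e^(−kt) = 15.12 × e^(−0.01520 × 157) = 15.12 × e^(−2.386) = 15.12 × 0.09195 ≈ 1.39 µg/mL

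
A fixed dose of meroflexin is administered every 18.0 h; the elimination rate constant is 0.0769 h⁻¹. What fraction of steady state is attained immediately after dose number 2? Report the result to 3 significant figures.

0.937

f_n = 1 − e^(−nkτ) = 1 − e^(−2 × 0.07690 × 18.0) = 1 − e^(−2.768) = 1 − 0.06276 ≈ 0.937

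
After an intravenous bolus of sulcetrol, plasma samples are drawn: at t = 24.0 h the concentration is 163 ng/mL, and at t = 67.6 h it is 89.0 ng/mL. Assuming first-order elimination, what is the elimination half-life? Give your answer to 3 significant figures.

k = ln(C₁/C₂) / (t₂ − t₁) = ln(163/89.0) / (67.6 − 24.0)
  = 0.6051 / 43.60 = 0.01388 h⁻¹
t½ = ln 2 / k = ln 2 / 0.01388 ≈ 49.9 hours

49.9 hours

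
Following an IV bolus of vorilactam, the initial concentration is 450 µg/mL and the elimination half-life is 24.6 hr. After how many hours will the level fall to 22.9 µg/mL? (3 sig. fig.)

k = ln 2 / 24.6 = 0.02818 hr⁻¹
C(t) = C₀ e^(−kt)  ⇒  t = ln(C₀/C) / k
t = ln(450/22.9) / 0.02818 = 2.978 / 0.02818 ≈ 106 hours

106 hours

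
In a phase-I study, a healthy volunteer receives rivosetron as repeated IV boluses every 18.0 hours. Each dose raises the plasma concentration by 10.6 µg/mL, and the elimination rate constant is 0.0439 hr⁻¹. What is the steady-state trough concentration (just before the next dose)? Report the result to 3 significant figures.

Fraction remaining after one interval: e^(−kτ) = e^(−0.04390 × 18.0) = 0.4538
R = 1 / (1 − 0.4538) = 1.831
Css,max = 10.6 × 1.831 = 19.41 µg/mL
Css,min = Css,max × e^(−kτ) = 19.41 × 0.4538 ≈ 8.81 µg/mL

8.81 µg/mL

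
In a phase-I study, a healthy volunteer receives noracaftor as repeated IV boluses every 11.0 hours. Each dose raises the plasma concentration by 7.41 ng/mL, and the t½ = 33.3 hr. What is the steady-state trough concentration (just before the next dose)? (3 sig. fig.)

28.8 ng/mL

k = ln 2 / 33.3 = 0.02082 hr⁻¹
Fraction remaining after one interval: e^(−kτ) = e^(−0.02082 × 11.0) = 0.7954
R = 1 / (1 − 0.7954) = 4.886
Css,max = 7.41 × 4.886 = 36.21 ng/mL
Css,min = Css,max × e^(−kτ) = 36.21 × 0.7954 ≈ 28.8 ng/mL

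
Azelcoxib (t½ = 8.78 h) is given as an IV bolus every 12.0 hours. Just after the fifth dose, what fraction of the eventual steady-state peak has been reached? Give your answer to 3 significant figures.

k = ln 2 / 8.78 = 0.07895 h⁻¹
f_n = 1 − e^(−nkτ) = 1 − e^(−5 × 0.07895 × 12.0) = 1 − e^(−4.737) = 1 − 0.008767 ≈ 0.991

0.991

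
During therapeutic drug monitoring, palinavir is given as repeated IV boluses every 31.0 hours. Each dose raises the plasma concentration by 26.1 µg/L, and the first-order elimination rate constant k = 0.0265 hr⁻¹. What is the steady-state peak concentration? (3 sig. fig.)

46.6 µg/L

Fraction remaining after one interval: e^(−kτ) = e^(−0.02650 × 31.0) = 0.4398
R = 1 / (1 − 0.4398) = 1.785
Css,max = 26.1 × 1.785 ≈ 46.6 µg/L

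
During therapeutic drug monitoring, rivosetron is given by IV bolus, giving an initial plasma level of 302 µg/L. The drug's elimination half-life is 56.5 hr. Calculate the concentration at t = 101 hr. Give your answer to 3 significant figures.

87.5 µg/L

k = ln 2 / 56.5 = 0.01227 hr⁻¹
C(t) = C₀ e^(−kt) = 302 × e^(−0.01227 × 101) = 302 × e^(−1.239) = 302 × 0.2897 ≈ 87.5 µg/L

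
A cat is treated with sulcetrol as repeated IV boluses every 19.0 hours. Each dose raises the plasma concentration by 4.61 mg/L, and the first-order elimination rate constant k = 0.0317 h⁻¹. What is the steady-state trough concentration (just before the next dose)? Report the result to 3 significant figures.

Fraction remaining after one interval: e^(−kτ) = e^(−0.03170 × 19.0) = 0.5476
R = 1 / (1 − 0.5476) = 2.210
Css,max = 4.61 × 2.210 = 10.19 mg/L
Css,min = Css,max × e^(−kτ) = 10.19 × 0.5476 ≈ 5.58 mg/L

5.58 mg/L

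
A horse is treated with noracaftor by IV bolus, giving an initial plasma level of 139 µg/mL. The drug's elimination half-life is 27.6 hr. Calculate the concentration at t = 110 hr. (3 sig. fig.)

k = ln 2 / 27.6 = 0.02511 hr⁻¹
C(t) = C₀ e^(−kt) = 139 × e^(−0.02511 × 110) = 139 × e^(−2.763) = 139 × 0.06313 ≈ 8.78 µg/mL

8.78 µg/mL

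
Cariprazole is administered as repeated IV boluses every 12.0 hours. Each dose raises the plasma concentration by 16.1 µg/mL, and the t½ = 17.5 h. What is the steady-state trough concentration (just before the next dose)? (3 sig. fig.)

26.5 µg/mL

k = ln 2 / 17.5 = 0.03961 h⁻¹
Fraction remaining after one interval: e^(−kτ) = e^(−0.03961 × 12.0) = 0.6217
R = 1 / (1 − 0.6217) = 2.643
Css,max = 16.1 × 2.643 = 42.56 µg/mL
Css,min = Css,max × e^(−kτ) = 42.56 × 0.6217 ≈ 26.5 µg/mL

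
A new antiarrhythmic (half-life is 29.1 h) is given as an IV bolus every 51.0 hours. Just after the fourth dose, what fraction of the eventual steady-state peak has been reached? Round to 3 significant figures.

k = ln 2 / 29.1 = 0.02382 h⁻¹
f_n = 1 − e^(−nkτ) = 1 − e^(−4 × 0.02382 × 51.0) = 1 − e^(−4.859) = 1 − 0.007757 ≈ 0.992

0.992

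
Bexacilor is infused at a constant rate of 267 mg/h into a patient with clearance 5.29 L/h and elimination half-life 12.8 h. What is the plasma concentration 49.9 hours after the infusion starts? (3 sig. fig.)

47.1 µg/mL

Css = rate / CL = 267 / 5.29 = 50.47 µg/mL
k = ln 2 / 12.8 = 0.05415 h⁻¹
C(t) = Css (1 − e^(−kt)) = 50.47 × (1 − e^(−2.702)) = 50.47 × 0.9329 ≈ 47.1 µg/mL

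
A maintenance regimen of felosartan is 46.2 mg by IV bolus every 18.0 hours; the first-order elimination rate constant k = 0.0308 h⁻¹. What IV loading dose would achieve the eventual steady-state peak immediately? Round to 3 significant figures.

109 mg

Accumulation ratio R = 1 / (1 − e^(−kτ)) = 1 / (1 − e^(−0.03080×18.0)) = 1 / (1 − 0.5744) = 2.350
Loading dose = maintenance dose × R = 46.2 × 2.350 ≈ 109 mg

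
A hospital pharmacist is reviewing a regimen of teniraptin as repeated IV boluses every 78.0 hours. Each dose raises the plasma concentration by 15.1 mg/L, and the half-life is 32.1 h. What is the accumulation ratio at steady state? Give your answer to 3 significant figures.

k = ln 2 / 32.1 = 0.02159 h⁻¹
Fraction remaining after one interval: e^(−kτ) = e^(−0.02159 × 78.0) = 0.1856
R = 1 / (1 − 0.1856) = 1 / 0.8144 ≈ 1.23

1.23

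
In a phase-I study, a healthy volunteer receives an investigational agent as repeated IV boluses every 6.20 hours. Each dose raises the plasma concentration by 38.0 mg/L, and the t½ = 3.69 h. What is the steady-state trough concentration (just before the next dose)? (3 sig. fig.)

17.2 mg/L

k = ln 2 / 3.69 = 0.1878 h⁻¹
Fraction remaining after one interval: e^(−kτ) = e^(−0.1878 × 6.20) = 0.3120
R = 1 / (1 − 0.3120) = 1.454
Css,max = 38.0 × 1.454 = 55.24 mg/L
Css,min = Css,max × e^(−kτ) = 55.24 × 0.3120 ≈ 17.2 mg/L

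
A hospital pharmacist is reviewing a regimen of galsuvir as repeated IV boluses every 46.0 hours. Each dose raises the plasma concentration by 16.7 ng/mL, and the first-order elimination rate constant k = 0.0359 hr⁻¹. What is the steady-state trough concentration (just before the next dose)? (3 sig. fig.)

3.96 ng/mL

Fraction remaining after one interval: e^(−kτ) = e^(−0.03590 × 46.0) = 0.1918
R = 1 / (1 − 0.1918) = 1.237
Css,max = 16.7 × 1.237 = 20.66 ng/mL
Css,min = Css,max × e^(−kτ) = 20.66 × 0.1918 ≈ 3.96 ng/mL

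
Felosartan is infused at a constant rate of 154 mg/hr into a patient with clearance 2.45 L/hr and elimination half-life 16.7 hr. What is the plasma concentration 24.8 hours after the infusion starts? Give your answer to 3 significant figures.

40.4 µg/mL

Css = rate / CL = 154 / 2.45 = 62.86 µg/mL
k = ln 2 / 16.7 = 0.04151 hr⁻¹
C(t) = Css (1 − e^(−kt)) = 62.86 × (1 − e^(−1.029)) = 62.86 × 0.6428 ≈ 40.4 µg/mL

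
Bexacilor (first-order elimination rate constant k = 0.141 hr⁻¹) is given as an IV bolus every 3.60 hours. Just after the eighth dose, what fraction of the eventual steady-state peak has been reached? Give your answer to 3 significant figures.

0.983

f_n = 1 − e^(−nkτ) = 1 − e^(−8 × 0.1410 × 3.60) = 1 − e^(−4.061) = 1 − 0.01724 ≈ 0.983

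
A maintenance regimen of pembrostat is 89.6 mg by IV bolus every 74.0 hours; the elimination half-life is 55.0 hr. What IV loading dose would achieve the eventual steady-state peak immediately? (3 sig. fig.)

k = ln 2 / 55.0 = 0.01260 hr⁻¹
Accumulation ratio R = 1 / (1 − e^(−kτ)) = 1 / (1 − e^(−0.01260×74.0)) = 1 / (1 − 0.3935) = 1.649
Loading dose = maintenance dose × R = 89.6 × 1.649 ≈ 148 mg

148 mg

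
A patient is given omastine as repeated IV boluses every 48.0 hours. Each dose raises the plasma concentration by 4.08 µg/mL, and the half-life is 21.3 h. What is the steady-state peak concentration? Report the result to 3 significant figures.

5.16 µg/mL

k = ln 2 / 21.3 = 0.03254 h⁻¹
Fraction remaining after one interval: e^(−kτ) = e^(−0.03254 × 48.0) = 0.2097
R = 1 / (1 − 0.2097) = 1.265
Css,max = 4.08 × 1.265 ≈ 5.16 µg/mL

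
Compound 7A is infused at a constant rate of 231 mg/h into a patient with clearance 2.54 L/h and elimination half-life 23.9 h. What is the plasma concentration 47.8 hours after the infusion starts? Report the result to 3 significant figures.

68.2 mg/L

Css = rate / CL = 231 / 2.54 = 90.94 mg/L
k = ln 2 / 23.9 = 0.02900 h⁻¹
C(t) = Css (1 − e^(−kt)) = 90.94 × (1 − e^(−1.386)) = 90.94 × 0.7500 ≈ 68.2 mg/L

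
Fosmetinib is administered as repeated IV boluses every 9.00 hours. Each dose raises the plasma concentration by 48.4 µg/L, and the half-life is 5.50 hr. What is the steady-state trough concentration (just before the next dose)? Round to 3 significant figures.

k = ln 2 / 5.50 = 0.1260 hr⁻¹
Fraction remaining after one interval: e^(−kτ) = e^(−0.1260 × 9.00) = 0.3217
R = 1 / (1 − 0.3217) = 1.474
Css,max = 48.4 × 1.474 = 71.35 µg/L
Css,min = Css,max × e^(−kτ) = 71.35 × 0.3217 ≈ 23.0 µg/L

23.0 µg/L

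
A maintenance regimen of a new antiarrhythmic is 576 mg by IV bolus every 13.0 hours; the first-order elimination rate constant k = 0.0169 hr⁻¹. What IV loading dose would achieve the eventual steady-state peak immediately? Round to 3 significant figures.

2920 mg

Accumulation ratio R = 1 / (1 − e^(−kτ)) = 1 / (1 − e^(−0.01690×13.0)) = 1 / (1 − 0.8028) = 5.070
Loading dose = maintenance dose × R = 576 × 5.070 ≈ 2920 mg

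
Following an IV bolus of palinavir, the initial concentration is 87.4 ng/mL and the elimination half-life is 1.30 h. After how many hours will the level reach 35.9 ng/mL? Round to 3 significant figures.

k = ln 2 / 1.30 = 0.5332 h⁻¹
C(t) = C₀ e^(−kt)  ⇒  t = ln(C₀/C) / k
t = ln(87.4/35.9) / 0.5332 = 0.8898 / 0.5332 ≈ 1.67 hours

1.67 hours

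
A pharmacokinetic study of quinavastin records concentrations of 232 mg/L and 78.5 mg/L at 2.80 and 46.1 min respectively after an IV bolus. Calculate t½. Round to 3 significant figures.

27.7 minutes

k = ln(C₁/C₂) / (t₂ − t₁) = ln(232/78.5) / (46.1 − 2.80)
  = 1.084 / 43.30 = 0.02503 min⁻¹
t½ = ln 2 / k = ln 2 / 0.02503 ≈ 27.7 minutes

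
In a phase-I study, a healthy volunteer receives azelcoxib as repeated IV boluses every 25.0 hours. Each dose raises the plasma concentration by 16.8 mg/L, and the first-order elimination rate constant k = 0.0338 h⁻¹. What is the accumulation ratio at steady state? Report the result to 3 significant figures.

1.75

Fraction remaining after one interval: e^(−kτ) = e^(−0.03380 × 25.0) = 0.4296
R = 1 / (1 − 0.4296) = 1 / 0.5704 ≈ 1.75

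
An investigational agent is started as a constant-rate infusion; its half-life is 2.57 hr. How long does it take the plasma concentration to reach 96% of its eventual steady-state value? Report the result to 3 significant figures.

11.9 hours

k = ln 2 / 2.57 = 0.2697 hr⁻¹
f = 1 − e^(−kt)  ⇒  t = −ln(1 − f) / k
t = −ln(1 − 0.96) / 0.2697 = 3.219 / 0.2697 ≈ 11.9 hours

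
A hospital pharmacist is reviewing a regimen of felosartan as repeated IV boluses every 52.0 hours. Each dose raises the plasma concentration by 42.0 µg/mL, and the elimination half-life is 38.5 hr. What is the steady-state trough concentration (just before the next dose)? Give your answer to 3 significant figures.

k = ln 2 / 38.5 = 0.01800 hr⁻¹
Fraction remaining after one interval: e^(−kτ) = e^(−0.01800 × 52.0) = 0.3921
R = 1 / (1 − 0.3921) = 1.645
Css,max = 42.0 × 1.645 = 69.09 µg/mL
Css,min = Css,max × e^(−kτ) = 69.09 × 0.3921 ≈ 27.1 µg/mL

27.1 µg/mL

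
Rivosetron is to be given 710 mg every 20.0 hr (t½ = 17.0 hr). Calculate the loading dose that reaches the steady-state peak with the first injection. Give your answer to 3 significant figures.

k = ln 2 / 17.0 = 0.04077 hr⁻¹
Accumulation ratio R = 1 / (1 − e^(−kτ)) = 1 / (1 − e^(−0.04077×20.0)) = 1 / (1 − 0.4424) = 1.794
Loading dose = maintenance dose × R = 710 × 1.794 ≈ 1270 mg

1270 mg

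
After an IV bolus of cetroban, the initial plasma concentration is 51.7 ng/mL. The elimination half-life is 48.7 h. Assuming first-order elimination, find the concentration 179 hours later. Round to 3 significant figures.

4.05 ng/mL

k = ln 2 / 48.7 = 0.01423 h⁻¹
179 h is 3.676 half-lives, so C = 51.7 × (1/2)^3.676 = 51.7 × 0.07826 ≈ 4.05 ng/mL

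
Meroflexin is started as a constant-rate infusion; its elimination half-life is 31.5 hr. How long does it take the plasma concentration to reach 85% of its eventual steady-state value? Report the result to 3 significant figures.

k = ln 2 / 31.5 = 0.02200 hr⁻¹
f = 1 − e^(−kt)  ⇒  t = −ln(1 − f) / k
t = −ln(1 − 0.85) / 0.02200 = 1.897 / 0.02200 ≈ 86.2 hours

86.2 hours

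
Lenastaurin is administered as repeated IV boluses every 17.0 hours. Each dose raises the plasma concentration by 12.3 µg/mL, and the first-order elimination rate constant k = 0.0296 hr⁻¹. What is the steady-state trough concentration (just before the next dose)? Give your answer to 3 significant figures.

18.8 µg/mL

Fraction remaining after one interval: e^(−kτ) = e^(−0.02960 × 17.0) = 0.6046
R = 1 / (1 − 0.6046) = 2.529
Css,max = 12.3 × 2.529 = 31.11 µg/mL
Css,min = Css,max × e^(−kτ) = 31.11 × 0.6046 ≈ 18.8 µg/mL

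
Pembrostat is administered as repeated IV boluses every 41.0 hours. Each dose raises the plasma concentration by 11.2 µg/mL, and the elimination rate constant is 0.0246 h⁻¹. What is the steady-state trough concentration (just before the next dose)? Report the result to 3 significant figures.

6.43 µg/mL

Fraction remaining after one interval: e^(−kτ) = e^(−0.02460 × 41.0) = 0.3647
R = 1 / (1 − 0.3647) = 1.574
Css,max = 11.2 × 1.574 = 17.63 µg/mL
Css,min = Css,max × e^(−kτ) = 17.63 × 0.3647 ≈ 6.43 µg/mL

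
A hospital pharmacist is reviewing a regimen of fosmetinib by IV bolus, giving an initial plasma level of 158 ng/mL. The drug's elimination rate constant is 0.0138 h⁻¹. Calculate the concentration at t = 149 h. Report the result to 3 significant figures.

C(t) = C₀ e^(−kt) = 158 × e^(−0.01380 × 149) = 158 × e^(−2.056) = 158 × 0.1279 ≈ 20.2 ng/mL

20.2 ng/mL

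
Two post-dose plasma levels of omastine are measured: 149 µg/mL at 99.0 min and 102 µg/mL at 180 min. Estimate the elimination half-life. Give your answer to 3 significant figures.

k = ln(C₁/C₂) / (t₂ − t₁) = ln(149/102) / (180 − 99.0)
  = 0.3790 / 81.00 = 0.004679 min⁻¹
t½ = ln 2 / k = ln 2 / 0.004679 ≈ 148 minutes

148 minutes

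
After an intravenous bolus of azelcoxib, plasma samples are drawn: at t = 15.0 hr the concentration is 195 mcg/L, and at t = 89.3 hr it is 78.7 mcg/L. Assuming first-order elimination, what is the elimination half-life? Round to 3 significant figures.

k = ln(C₁/C₂) / (t₂ − t₁) = ln(195/78.7) / (89.3 − 15.0)
  = 0.9074 / 74.30 = 0.01221 hr⁻¹
t½ = ln 2 / k = ln 2 / 0.01221 ≈ 56.8 hours

56.8 hours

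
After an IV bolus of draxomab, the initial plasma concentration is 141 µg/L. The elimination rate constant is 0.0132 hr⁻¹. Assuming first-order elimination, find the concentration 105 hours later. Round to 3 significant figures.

C(t) = C₀ e^(−kt) = 141 × e^(−0.01320 × 105) = 141 × e^(−1.386) = 141 × 0.2501 ≈ 35.3 µg/L

35.3 µg/L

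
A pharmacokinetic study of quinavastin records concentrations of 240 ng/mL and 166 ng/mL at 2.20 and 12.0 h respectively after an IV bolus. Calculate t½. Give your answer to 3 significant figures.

k = ln(C₁/C₂) / (t₂ − t₁) = ln(240/166) / (12.0 − 2.20)
  = 0.3687 / 9.800 = 0.03762 h⁻¹
t½ = ln 2 / k = ln 2 / 0.03762 ≈ 18.4 hours

18.4 hours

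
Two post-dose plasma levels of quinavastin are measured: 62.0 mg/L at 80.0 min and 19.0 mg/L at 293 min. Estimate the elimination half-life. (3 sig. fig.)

125 minutes

k = ln(C₁/C₂) / (t₂ − t₁) = ln(62.0/19.0) / (293 − 80.0)
  = 1.183 / 213.0 = 0.005553 min⁻¹
t½ = ln 2 / k = ln 2 / 0.005553 ≈ 125 minutes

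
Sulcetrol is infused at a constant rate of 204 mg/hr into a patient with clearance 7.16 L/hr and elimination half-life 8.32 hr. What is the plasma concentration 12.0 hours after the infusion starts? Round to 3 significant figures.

18.0 µg/mL

Css = rate / CL = 204 / 7.16 = 28.49 µg/mL
k = ln 2 / 8.32 = 0.08331 hr⁻¹
C(t) = Css (1 − e^(−kt)) = 28.49 × (1 − e^(−0.9997)) = 28.49 × 0.6320 ≈ 18.0 µg/mL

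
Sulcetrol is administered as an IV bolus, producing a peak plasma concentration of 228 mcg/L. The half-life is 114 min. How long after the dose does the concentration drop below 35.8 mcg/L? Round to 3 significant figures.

k = ln 2 / 114 = 0.006080 min⁻¹
C(t) = C₀ e^(−kt)  ⇒  t = ln(C₀/C) / k
t = ln(228/35.8) / 0.006080 = 1.851 / 0.006080 ≈ 304 minutes

304 minutes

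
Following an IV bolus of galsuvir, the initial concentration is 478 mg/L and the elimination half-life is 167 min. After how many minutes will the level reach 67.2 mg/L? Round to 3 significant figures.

k = ln 2 / 167 = 0.004151 min⁻¹
C(t) = C₀ e^(−kt)  ⇒  t = ln(C₀/C) / k
t = ln(478/67.2) / 0.004151 = 1.962 / 0.004151 ≈ 473 minutes

473 minutes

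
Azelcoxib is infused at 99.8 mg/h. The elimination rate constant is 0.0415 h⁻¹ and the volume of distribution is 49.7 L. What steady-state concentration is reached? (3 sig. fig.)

48.4 µg/mL

CL = k · V = 0.0415 × 49.7 = 2.063 L/h
Css = rate / CL = 99.8 / 2.063 ≈ 48.4 µg/mL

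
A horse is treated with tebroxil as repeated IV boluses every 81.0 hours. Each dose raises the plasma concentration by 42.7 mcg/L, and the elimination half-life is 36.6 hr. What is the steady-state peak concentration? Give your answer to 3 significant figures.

54.4 mcg/L

k = ln 2 / 36.6 = 0.01894 hr⁻¹
Fraction remaining after one interval: e^(−kτ) = e^(−0.01894 × 81.0) = 0.2157
R = 1 / (1 − 0.2157) = 1.275
Css,max = 42.7 × 1.275 ≈ 54.4 mcg/L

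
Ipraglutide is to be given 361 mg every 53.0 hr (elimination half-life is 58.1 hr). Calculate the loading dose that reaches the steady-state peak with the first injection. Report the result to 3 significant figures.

k = ln 2 / 58.1 = 0.01193 hr⁻¹
Accumulation ratio R = 1 / (1 − e^(−kτ)) = 1 / (1 − e^(−0.01193×53.0)) = 1 / (1 − 0.5314) = 2.134
Loading dose = maintenance dose × R = 361 × 2.134 ≈ 770 mg

770 mg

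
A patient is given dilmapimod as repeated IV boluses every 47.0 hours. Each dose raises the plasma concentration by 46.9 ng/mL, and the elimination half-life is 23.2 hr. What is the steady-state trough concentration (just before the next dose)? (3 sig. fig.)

15.3 ng/mL

k = ln 2 / 23.2 = 0.02988 hr⁻¹
Fraction remaining after one interval: e^(−kτ) = e^(−0.02988 × 47.0) = 0.2456
R = 1 / (1 − 0.2456) = 1.325
Css,max = 46.9 × 1.325 = 62.17 ng/mL
Css,min = Css,max × e^(−kτ) = 62.17 × 0.2456 ≈ 15.3 ng/mL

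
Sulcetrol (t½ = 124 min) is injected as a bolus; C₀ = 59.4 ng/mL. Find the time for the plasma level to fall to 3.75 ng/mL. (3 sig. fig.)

494 minutes

k = ln 2 / 124 = 0.005590 min⁻¹
C(t) = C₀ e^(−kt)  ⇒  t = ln(C₀/C) / k
t = ln(59.4/3.75) / 0.005590 = 2.763 / 0.005590 ≈ 494 minutes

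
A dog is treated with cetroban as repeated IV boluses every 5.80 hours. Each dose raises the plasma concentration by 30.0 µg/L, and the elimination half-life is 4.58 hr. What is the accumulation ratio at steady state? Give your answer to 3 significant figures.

k = ln 2 / 4.58 = 0.1513 hr⁻¹
Fraction remaining after one interval: e^(−kτ) = e^(−0.1513 × 5.80) = 0.4157
R = 1 / (1 − 0.4157) = 1 / 0.5843 ≈ 1.71

1.71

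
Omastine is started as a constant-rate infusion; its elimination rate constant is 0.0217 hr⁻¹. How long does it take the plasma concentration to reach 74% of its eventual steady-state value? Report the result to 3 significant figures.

f = 1 − e^(−kt)  ⇒  t = −ln(1 − f) / k
t = −ln(1 − 0.74) / 0.02170 = 1.347 / 0.02170 ≈ 62.1 hours

62.1 hours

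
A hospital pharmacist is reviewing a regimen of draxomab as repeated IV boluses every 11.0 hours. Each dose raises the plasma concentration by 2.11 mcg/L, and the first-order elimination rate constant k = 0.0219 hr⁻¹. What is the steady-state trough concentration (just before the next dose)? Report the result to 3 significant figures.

7.75 mcg/L

Fraction remaining after one interval: e^(−kτ) = e^(−0.02190 × 11.0) = 0.7859
R = 1 / (1 − 0.7859) = 4.671
Css,max = 2.11 × 4.671 = 9.856 mcg/L
Css,min = Css,max × e^(−kτ) = 9.856 × 0.7859 ≈ 7.75 mcg/L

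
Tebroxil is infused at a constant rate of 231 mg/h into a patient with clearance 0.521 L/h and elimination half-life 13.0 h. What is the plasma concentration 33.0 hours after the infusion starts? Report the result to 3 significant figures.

Css = rate / CL = 231 / 0.521 = 443.4 µg/mL
k = ln 2 / 13.0 = 0.05332 h⁻¹
C(t) = Css (1 − e^(−kt)) = 443.4 × (1 − e^(−1.760)) = 443.4 × 0.8279 ≈ 367 µg/mL

367 µg/mL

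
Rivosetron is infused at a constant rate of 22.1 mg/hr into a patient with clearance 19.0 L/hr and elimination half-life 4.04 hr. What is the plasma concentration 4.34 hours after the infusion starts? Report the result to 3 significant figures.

Css = rate / CL = 22.1 / 19.0 = 1.163 µg/mL
k = ln 2 / 4.04 = 0.1716 hr⁻¹
C(t) = Css (1 − e^(−kt)) = 1.163 × (1 − e^(−0.7446)) = 1.163 × 0.5251 ≈ 0.611 µg/mL

0.611 µg/mL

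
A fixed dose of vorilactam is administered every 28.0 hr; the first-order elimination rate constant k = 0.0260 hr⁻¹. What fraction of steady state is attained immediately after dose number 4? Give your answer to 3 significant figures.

0.946

f_n = 1 − e^(−nkτ) = 1 − e^(−4 × 0.02600 × 28.0) = 1 − e^(−2.912) = 1 − 0.05437 ≈ 0.946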